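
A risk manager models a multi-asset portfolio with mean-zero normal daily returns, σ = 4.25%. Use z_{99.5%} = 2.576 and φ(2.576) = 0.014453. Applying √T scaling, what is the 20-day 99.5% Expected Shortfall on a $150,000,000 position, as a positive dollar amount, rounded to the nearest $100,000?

$82,400,000

σ_{20d} = 4.25% × √20 = 19.007%.
ES multiplier = φ(z)/(1−α) = 0.014453/0.005 = 2.891.
ES = 19.007% × 2.891 = 54.949%; on $150,000,000: $82,423,500.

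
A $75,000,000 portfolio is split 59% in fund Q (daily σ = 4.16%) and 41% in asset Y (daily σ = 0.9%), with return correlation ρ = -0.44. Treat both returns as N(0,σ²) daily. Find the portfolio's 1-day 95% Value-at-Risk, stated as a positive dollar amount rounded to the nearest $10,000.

σ_p² = 0.59²·4.16² + 0.41²·0.9² + 2·-0.44·0.59·0.41·4.16·0.9 = 5.3632 (%²).
σ_p = √5.3632 = 2.316%.
At 95%, z = 1.645.
VaR = 1.645 × 2.316% = 3.810%; on $75,000,000 that is $2,857,500.

$2,860,000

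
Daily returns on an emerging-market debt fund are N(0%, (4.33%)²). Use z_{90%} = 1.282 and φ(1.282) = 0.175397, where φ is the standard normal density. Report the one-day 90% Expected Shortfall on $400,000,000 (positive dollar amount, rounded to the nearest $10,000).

$30,380,000

Tail multiplier: φ(z)/(1−α) = 0.175397 / 0.1 = 1.754.
ES = 4.33% × 1.754 = 7.595%.
On $400,000,000: 0.07595 × $400,000,000 = $30,380,000.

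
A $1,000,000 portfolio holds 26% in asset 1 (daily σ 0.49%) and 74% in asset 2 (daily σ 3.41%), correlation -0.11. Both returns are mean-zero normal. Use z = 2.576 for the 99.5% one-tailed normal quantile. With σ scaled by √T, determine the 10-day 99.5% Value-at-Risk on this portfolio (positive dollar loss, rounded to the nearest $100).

$204,700

σ_p = √(0.26²·0.49² + 0.74²·3.41² + 2·-0.11·0.26·0.74·0.49·3.41) = 2.513%.
σ_{10d} = 2.513% × √10 = 7.947%.
VaR = 2.576 × 7.947% = 20.471%; on $1,000,000 that is $204,710.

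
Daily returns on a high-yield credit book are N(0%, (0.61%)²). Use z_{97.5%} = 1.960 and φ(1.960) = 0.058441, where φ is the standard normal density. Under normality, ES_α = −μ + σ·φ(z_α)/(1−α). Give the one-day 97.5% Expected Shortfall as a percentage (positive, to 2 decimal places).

Tail multiplier: φ(z)/(1−α) = 0.058441 / 0.025 = 2.338.
ES = 0.61% × 2.338 = 1.426%.

1.43%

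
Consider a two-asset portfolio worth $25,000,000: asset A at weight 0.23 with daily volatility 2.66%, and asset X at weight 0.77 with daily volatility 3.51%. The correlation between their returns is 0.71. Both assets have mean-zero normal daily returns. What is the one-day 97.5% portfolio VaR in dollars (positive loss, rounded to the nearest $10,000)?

σ_p² = 0.23²·2.66² + 0.77²·3.51² + 2·0.71·0.23·0.77·2.66·3.51 = 10.0269 (%²).
σ_p = √10.0269 = 3.167%.
At 97.5%, z = 1.960.
VaR = 1.960 × 3.167% = 6.207%; on $25,000,000 that is $1,551,750.

$1,550,000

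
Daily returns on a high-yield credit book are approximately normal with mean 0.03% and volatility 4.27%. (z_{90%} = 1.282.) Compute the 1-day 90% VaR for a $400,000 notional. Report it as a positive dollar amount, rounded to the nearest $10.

$21,780

VaR = −μ + z·σ = −(0.03%) + 1.282 × 4.27% = 5.444%.
On $400,000: 0.05444 × $400,000 = $21,776.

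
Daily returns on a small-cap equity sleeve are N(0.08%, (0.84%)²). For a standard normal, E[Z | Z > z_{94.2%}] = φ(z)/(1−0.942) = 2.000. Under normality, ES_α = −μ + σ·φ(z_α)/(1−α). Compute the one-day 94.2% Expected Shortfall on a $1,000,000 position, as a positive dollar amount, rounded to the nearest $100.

$16,000

ES = −(0.08%) + 0.84% × 2.000 = 1.600%.
On $1,000,000: 0.01600 × $1,000,000 = $16,000.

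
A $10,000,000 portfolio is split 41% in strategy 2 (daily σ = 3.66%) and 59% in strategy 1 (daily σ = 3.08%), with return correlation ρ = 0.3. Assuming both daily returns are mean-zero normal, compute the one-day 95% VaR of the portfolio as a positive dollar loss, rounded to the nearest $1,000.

σ_p² = 0.41²·3.66² + 0.59²·3.08² + 2·0.3·0.41·0.59·3.66·3.08 = 7.1902 (%²).
σ_p = √7.1902 = 2.681%.
At 95%, z = 1.645.
VaR = 1.645 × 2.681% = 4.410%; on $10,000,000 that is $441,000.

$441,000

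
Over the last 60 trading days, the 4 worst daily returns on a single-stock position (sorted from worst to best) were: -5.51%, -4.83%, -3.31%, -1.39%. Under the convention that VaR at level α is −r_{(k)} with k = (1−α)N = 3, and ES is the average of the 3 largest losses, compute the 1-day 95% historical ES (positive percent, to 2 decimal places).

4.55%

The 3 worst returns sum to -13.65%.
ES = −(-13.65%) / 3 = 4.55%.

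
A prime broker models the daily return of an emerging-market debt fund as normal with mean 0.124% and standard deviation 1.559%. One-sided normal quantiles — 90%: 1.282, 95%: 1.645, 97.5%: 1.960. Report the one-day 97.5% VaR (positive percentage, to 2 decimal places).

2.93%

VaR = −μ + z·σ = −(0.124%) + 1.960 × 1.559% = 2.932%.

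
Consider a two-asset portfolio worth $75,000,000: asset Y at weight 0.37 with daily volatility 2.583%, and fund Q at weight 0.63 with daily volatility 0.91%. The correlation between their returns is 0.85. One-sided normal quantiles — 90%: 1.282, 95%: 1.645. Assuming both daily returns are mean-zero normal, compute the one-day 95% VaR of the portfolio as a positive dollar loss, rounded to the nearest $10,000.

σ_p² = 0.37²·2.583² + 0.63²·0.91² + 2·0.85·0.37·0.63·2.583·0.91 = 2.1735 (%²).
σ_p = √2.1735 = 1.474%.
VaR = 1.645 × 1.474% = 2.425%; on $75,000,000 that is $1,818,750.

$1,820,000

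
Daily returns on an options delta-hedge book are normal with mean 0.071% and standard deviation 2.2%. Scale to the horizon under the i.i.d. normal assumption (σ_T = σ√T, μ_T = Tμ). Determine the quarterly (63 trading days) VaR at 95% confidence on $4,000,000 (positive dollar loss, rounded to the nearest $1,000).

At 95%, z = 1.645.
σ_{63d} = 2.2% × √63 = 17.462%; μ_{63d} = 63 × 0.071% = 4.473%.
VaR = −(4.473%) + 1.645 × 17.462% = 24.252%.
On $4,000,000: 0.24252 × $4,000,000 = $970,080.

$970,000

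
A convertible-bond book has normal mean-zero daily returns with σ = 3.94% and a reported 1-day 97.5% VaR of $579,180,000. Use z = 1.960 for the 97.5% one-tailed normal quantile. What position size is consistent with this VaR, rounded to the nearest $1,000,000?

$7,500,000,000

VaR as a fraction of value: z·σ = 1.960 × 3.94% = 7.7224%.
Position = $579,180,000 / 0.077224 = $7,500,000,000.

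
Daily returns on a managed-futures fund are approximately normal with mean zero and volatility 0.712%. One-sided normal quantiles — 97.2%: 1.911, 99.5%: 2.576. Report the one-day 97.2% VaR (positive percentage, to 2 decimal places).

VaR = z·σ = 1.911 × 0.712% = 1.361%.

1.36%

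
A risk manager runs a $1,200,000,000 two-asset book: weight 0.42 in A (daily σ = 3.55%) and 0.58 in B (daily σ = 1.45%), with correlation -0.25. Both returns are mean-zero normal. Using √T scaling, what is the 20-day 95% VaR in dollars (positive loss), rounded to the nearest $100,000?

σ_p = √(0.42²·3.55² + 0.58²·1.45² + 2·-0.25·0.42·0.58·3.55·1.45) = 1.518%.
σ_{20d} = 1.518% × √20 = 6.789%.
z(95%) = 1.645.
VaR = 1.645 × 6.789% = 11.168%; on $1,200,000,000 that is $134,016,000.

$134,000,000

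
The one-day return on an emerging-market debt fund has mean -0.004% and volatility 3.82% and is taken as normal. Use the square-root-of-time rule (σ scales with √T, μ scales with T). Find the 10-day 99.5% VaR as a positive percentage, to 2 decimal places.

At 99.5%, z = 2.576.
σ_{10d} = 3.82% × √10 = 12.080%; μ_{10d} = 10 × -0.004% = -0.040%.
VaR = −(-0.040%) + 2.576 × 12.080% = 31.158%.

31.16%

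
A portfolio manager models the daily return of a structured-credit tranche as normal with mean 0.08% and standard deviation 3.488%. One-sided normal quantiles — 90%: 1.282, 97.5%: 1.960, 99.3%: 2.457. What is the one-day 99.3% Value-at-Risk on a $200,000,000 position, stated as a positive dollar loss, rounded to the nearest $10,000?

$16,980,000

VaR = −μ + z·σ = −(0.08%) + 2.457 × 3.488% = 8.490%.
On $200,000,000: 0.08490 × $200,000,000 = $16,980,000.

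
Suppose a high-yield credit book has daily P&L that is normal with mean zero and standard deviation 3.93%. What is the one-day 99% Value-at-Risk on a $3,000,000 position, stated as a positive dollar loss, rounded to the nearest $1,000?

$274,000

At 99% one-sided, z = 2.326.
VaR = z·σ = 2.326 × 3.93% = 9.141%.
On $3,000,000: 0.09141 × $3,000,000 = $274,230.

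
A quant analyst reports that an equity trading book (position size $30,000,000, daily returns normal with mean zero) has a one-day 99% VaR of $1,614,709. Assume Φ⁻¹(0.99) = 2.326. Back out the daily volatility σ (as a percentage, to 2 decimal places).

2.31%

VaR as a fraction: $1,614,709 / $30,000,000 = 5.382%.
σ = VaR / z = 5.382% / 2.326 = 2.314%.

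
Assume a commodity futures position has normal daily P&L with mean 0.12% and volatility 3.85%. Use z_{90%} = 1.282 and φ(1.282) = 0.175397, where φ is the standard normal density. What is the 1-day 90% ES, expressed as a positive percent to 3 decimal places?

Tail multiplier: φ(z)/(1−α) = 0.175397 / 0.1 = 1.754.
ES = −(0.12%) + 3.85% × 1.754 = 6.633%.

6.633%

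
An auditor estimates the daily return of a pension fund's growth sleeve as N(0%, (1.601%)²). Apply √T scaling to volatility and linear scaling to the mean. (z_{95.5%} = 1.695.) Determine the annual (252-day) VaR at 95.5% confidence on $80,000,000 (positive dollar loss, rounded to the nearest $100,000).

$34,500,000

σ_{252d} = 1.601% × √252 = 25.415%.
VaR = 1.695 × 25.415% = 43.078%.
On $80,000,000: 0.43078 × $80,000,000 = $34,462,400.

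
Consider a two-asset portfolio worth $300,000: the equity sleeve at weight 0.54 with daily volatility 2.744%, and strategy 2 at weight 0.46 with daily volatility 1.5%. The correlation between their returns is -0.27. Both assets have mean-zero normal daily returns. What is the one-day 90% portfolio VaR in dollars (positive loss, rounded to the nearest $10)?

$5,600

σ_p² = 0.54²·2.744² + 0.46²·1.5² + 2·-0.27·0.54·0.46·2.744·1.5 = 2.1196 (%²).
σ_p = √2.1196 = 1.456%.
At 90%, z = 1.282.
VaR = 1.282 × 1.456% = 1.867%; on $300,000 that is $5,601.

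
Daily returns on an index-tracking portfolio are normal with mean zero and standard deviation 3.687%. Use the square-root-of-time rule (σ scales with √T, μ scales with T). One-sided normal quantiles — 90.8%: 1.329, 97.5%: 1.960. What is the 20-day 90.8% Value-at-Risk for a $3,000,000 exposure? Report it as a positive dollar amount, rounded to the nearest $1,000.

$657,000

σ_{20d} = 3.687% × √20 = 16.489%.
VaR = 1.329 × 16.489% = 21.914%.
On $3,000,000: 0.21914 × $3,000,000 = $657,420.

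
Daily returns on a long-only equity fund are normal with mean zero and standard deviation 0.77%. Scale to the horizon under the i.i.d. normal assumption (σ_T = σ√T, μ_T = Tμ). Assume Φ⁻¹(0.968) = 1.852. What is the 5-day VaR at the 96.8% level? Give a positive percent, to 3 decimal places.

3.189%

σ_{5d} = 0.77% × √5 = 1.722%.
VaR = 1.852 × 1.722% = 3.189%.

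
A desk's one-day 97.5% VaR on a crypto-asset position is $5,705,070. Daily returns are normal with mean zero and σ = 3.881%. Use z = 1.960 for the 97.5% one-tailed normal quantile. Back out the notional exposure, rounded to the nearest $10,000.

VaR as a fraction of value: z·σ = 1.960 × 3.881% = 7.60676%.
Position = $5,705,070 / 0.0760676 = $75,000,000.

$75,000,000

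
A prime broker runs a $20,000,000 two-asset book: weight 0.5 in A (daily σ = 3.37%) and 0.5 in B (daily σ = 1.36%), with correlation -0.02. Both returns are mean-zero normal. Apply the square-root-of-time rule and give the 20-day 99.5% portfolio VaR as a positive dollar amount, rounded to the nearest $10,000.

σ_p = √(0.5²·3.37² + 0.5²·1.36² + 2·-0.02·0.5·0.5·3.37·1.36) = 1.804%.
σ_{20d} = 1.804% × √20 = 8.068%.
z(99.5%) = 2.576.
VaR = 2.576 × 8.068% = 20.783%; on $20,000,000 that is $4,156,600.

$4,160,000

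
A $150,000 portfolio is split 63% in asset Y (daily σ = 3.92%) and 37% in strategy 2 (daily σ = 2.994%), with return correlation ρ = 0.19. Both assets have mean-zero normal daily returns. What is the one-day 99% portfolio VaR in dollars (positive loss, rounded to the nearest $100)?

$10,100

σ_p² = 0.63²·3.92² + 0.37²·2.994² + 2·0.19·0.63·0.37·3.92·2.994 = 8.3657 (%²).
σ_p = √8.3657 = 2.892%.
At 99%, z = 2.326.
VaR = 2.326 × 2.892% = 6.727%; on $150,000 that is $10,090.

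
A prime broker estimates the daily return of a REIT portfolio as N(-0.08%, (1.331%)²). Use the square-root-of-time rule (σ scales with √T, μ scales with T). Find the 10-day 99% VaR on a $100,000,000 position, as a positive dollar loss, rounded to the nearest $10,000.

$10,590,000

At 99%, z = 2.326.
σ_{10d} = 1.331% × √10 = 4.209%; μ_{10d} = 10 × -0.08% = -0.800%.
VaR = −(-0.800%) + 2.326 × 4.209% = 10.590%.
On $100,000,000: 0.10590 × $100,000,000 = $10,590,000.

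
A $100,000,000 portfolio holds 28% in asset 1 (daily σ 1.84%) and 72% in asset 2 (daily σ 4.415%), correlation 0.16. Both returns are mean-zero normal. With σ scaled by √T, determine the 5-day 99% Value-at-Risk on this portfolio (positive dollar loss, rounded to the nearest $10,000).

$17,170,000

σ_p = √(0.28²·1.84² + 0.72²·4.415² + 2·0.16·0.28·0.72·1.84·4.415) = 3.301%.
σ_{5d} = 3.301% × √5 = 7.381%.
z(99%) = 2.326.
VaR = 2.326 × 7.381% = 17.168%; on $100,000,000 that is $17,168,000.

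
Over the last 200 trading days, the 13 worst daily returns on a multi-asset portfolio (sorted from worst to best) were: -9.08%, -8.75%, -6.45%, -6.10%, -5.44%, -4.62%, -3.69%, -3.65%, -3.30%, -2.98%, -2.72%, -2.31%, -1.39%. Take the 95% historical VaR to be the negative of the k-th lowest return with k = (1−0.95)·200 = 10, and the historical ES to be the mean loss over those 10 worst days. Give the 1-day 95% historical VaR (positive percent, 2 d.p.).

k = 10; the 10th lowest return is -2.98%, so VaR = 2.98%.

2.98%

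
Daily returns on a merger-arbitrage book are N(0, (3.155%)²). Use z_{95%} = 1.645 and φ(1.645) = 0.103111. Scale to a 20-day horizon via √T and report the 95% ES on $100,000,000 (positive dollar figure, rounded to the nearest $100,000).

σ_{20d} = 3.155% × √20 = 14.110%.
ES multiplier = φ(z)/(1−α) = 0.103111/0.05 = 2.062.
ES = 14.110% × 2.062 = 29.095%; on $100,000,000: $29,095,000.

$29,100,000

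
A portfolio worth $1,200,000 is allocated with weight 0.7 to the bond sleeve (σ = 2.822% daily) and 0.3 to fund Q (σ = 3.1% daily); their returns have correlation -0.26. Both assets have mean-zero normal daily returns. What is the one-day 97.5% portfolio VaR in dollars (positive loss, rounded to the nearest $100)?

σ_p² = 0.7²·2.822² + 0.3²·3.1² + 2·-0.26·0.7·0.3·2.822·3.1 = 3.8118 (%²).
σ_p = √3.8118 = 1.952%.
At 97.5%, z = 1.960.
VaR = 1.960 × 1.952% = 3.826%; on $1,200,000 that is $45,912.

$45,900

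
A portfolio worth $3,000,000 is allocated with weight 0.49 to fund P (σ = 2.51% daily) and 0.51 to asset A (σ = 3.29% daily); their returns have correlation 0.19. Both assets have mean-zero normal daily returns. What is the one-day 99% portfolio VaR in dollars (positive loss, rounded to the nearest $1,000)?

σ_p² = 0.49²·2.51² + 0.51²·3.29² + 2·0.19·0.49·0.51·2.51·3.29 = 5.1122 (%²).
σ_p = √5.1122 = 2.261%.
At 99%, z = 2.326.
VaR = 2.326 × 2.261% = 5.259%; on $3,000,000 that is $157,770.

$158,000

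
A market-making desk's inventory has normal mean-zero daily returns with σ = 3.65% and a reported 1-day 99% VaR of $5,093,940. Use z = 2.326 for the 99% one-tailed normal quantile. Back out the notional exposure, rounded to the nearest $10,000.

$60,000,000

VaR as a fraction of value: z·σ = 2.326 × 3.65% = 8.4899%.
Position = $5,093,940 / 0.084899 = $60,000,000.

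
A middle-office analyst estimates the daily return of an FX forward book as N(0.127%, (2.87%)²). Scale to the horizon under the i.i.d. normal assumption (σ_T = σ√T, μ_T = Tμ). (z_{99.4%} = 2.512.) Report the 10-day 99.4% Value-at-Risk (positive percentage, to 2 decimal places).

21.53%

σ_{10d} = 2.87% × √10 = 9.076%; μ_{10d} = 10 × 0.127% = 1.270%.
VaR = −(1.270%) + 2.512 × 9.076% = 21.529%.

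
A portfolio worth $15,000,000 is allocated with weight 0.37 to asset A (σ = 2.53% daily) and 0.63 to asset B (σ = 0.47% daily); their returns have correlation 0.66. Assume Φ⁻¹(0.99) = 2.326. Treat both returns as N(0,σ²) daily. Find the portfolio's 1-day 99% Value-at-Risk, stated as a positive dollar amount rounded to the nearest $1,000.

$402,000

σ_p² = 0.37²·2.53² + 0.63²·0.47² + 2·0.66·0.37·0.63·2.53·0.47 = 1.3298 (%²).
σ_p = √1.3298 = 1.153%.
VaR = 2.326 × 1.153% = 2.682%; on $15,000,000 that is $402,300.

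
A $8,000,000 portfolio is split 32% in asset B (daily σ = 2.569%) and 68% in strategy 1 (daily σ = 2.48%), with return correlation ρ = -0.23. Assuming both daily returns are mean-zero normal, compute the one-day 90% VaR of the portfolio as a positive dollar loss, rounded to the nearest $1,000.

σ_p² = 0.32²·2.569² + 0.68²·2.48² + 2·-0.23·0.32·0.68·2.569·2.48 = 2.8820 (%²).
σ_p = √2.8820 = 1.698%.
At 90%, z = 1.282.
VaR = 1.282 × 1.698% = 2.177%; on $8,000,000 that is $174,160.

$174,000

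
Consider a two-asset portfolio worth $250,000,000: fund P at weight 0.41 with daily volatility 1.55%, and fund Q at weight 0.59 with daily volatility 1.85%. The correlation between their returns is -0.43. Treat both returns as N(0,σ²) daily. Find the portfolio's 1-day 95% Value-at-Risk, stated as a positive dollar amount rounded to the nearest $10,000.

σ_p² = 0.41²·1.55² + 0.59²·1.85² + 2·-0.43·0.41·0.59·1.55·1.85 = 0.9987 (%²).
σ_p = √0.9987 = 0.999%.
At 95%, z = 1.645.
VaR = 1.645 × 0.999% = 1.643%; on $250,000,000 that is $4,107,500.

$4,110,000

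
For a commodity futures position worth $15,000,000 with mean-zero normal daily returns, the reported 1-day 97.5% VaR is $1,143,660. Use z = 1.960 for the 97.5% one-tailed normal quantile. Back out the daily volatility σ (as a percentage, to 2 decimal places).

VaR as a fraction: $1,143,660 / $15,000,000 = 7.624%.
σ = VaR / z = 7.624% / 1.960 = 3.890%.

3.89%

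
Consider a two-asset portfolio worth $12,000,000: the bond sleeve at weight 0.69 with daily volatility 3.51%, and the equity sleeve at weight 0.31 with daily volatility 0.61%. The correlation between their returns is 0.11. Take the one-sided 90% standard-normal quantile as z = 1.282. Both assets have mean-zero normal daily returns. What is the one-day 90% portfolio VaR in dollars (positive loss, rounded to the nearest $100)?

$376,900

σ_p² = 0.69²·3.51² + 0.31²·0.61² + 2·0.11·0.69·0.31·3.51·0.61 = 6.0021 (%²).
σ_p = √6.0021 = 2.450%.
VaR = 1.282 × 2.450% = 3.141%; on $12,000,000 that is $376,920.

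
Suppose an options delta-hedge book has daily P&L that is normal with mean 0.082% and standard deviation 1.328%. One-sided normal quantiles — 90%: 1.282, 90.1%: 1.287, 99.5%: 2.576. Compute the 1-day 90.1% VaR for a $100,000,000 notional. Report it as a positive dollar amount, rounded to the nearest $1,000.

$1,627,000

VaR = −μ + z·σ = −(0.082%) + 1.287 × 1.328% = 1.627%.
On $100,000,000: 0.01627 × $100,000,000 = $1,627,000.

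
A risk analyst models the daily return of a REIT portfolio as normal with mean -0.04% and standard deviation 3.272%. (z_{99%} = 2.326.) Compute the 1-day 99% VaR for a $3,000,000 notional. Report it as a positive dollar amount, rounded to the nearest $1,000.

$230,000

VaR = −μ + z·σ = −(-0.04%) + 2.326 × 3.272% = 7.651%.
On $3,000,000: 0.07651 × $3,000,000 = $229,530.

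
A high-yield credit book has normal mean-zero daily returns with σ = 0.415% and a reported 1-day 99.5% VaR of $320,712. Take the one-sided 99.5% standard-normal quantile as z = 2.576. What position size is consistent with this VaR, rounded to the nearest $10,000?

VaR as a fraction of value: z·σ = 2.576 × 0.415% = 1.06904%.
Position = $320,712 / 0.0106904 = $30,000,000.

$30,000,000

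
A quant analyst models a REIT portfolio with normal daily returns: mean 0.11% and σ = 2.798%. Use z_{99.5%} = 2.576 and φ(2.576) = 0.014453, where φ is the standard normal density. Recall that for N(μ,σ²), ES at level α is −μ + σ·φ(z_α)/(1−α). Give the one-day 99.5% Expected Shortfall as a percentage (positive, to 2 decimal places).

Tail multiplier: φ(z)/(1−α) = 0.014453 / 0.005 = 2.891.
ES = −(0.11%) + 2.798% × 2.891 = 7.979%.

7.98%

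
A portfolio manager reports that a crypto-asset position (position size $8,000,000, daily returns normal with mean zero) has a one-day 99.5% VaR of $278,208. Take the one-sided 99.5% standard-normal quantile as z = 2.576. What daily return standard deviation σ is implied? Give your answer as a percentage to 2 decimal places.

1.35%

VaR as a fraction: $278,208 / $8,000,000 = 3.478%.
σ = VaR / z = 3.478% / 2.576 = 1.350%.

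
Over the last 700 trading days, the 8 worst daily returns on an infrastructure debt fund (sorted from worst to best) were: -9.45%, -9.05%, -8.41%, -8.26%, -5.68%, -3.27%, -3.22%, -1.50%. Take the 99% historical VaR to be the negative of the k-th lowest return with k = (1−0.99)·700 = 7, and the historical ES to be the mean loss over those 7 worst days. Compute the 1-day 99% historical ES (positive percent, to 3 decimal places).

The 7 worst returns sum to -47.34%.
ES = −(-47.34%) / 7 = 6.7628…% ≈ 6.763%.

6.763%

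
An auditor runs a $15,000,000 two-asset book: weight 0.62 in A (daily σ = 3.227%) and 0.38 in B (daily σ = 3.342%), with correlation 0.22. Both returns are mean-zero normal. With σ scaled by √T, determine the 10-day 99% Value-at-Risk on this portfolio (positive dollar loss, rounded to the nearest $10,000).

σ_p = √(0.62²·3.227² + 0.38²·3.342² + 2·0.22·0.62·0.38·3.227·3.342) = 2.595%.
σ_{10d} = 2.595% × √10 = 8.206%.
z(99%) = 2.326.
VaR = 2.326 × 8.206% = 19.087%; on $15,000,000 that is $2,863,050.

$2,860,000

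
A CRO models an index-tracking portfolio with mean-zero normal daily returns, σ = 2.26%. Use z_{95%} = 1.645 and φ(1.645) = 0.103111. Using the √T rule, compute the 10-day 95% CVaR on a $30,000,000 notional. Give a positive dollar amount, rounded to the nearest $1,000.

$4,421,000

σ_{10d} = 2.26% × √10 = 7.147%.
ES multiplier = φ(z)/(1−α) = 0.103111/0.05 = 2.062.
ES = 7.147% × 2.062 = 14.737%; on $30,000,000: $4,421,100.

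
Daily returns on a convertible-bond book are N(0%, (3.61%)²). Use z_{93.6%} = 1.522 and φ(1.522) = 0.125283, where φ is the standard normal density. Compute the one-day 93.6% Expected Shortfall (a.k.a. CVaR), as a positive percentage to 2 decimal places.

Tail multiplier: φ(z)/(1−α) = 0.125283 / 0.064 = 1.958.
ES = 3.61% × 1.958 = 7.068%.

7.07%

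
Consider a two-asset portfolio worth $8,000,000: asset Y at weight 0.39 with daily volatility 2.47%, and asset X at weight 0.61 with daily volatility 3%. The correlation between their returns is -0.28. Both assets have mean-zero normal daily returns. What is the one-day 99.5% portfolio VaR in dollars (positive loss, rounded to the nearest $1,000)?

σ_p² = 0.39²·2.47² + 0.61²·3² + 2·-0.28·0.39·0.61·2.47·3 = 3.2897 (%²).
σ_p = √3.2897 = 1.814%.
At 99.5%, z = 2.576.
VaR = 2.576 × 1.814% = 4.673%; on $8,000,000 that is $373,840.

$374,000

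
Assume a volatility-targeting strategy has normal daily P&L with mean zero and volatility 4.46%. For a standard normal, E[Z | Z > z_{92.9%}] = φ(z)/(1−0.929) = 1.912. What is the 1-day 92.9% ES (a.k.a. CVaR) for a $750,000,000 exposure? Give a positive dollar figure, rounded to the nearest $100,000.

ES = 4.46% × 1.912 = 8.528%.
On $750,000,000: 0.08528 × $750,000,000 = $63,960,000.

$64,000,000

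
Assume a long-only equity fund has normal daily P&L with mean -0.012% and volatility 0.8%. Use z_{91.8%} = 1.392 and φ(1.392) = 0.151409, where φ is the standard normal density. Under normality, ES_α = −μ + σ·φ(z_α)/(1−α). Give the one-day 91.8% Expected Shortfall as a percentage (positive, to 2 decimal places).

Tail multiplier: φ(z)/(1−α) = 0.151409 / 0.082 = 1.846.
ES = −(-0.012%) + 0.8% × 1.846 = 1.489%.

1.49%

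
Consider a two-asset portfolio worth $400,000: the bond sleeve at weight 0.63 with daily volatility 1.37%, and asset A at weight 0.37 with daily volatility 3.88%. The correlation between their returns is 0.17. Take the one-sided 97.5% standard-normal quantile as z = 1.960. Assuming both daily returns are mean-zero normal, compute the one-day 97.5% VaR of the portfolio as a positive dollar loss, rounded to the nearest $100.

$14,100

σ_p² = 0.63²·1.37² + 0.37²·3.88² + 2·0.17·0.63·0.37·1.37·3.88 = 3.2272 (%²).
σ_p = √3.2272 = 1.796%.
VaR = 1.960 × 1.796% = 3.520%; on $400,000 that is $14,080.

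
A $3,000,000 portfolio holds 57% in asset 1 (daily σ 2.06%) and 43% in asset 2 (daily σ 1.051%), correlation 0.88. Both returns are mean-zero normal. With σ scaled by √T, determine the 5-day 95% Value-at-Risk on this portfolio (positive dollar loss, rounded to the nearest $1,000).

$175,000

σ_p = √(0.57²·2.06² + 0.43²·1.051² + 2·0.88·0.57·0.43·2.06·1.051) = 1.586%.
σ_{5d} = 1.586% × √5 = 3.546%.
z(95%) = 1.645.
VaR = 1.645 × 3.546% = 5.833%; on $3,000,000 that is $174,990.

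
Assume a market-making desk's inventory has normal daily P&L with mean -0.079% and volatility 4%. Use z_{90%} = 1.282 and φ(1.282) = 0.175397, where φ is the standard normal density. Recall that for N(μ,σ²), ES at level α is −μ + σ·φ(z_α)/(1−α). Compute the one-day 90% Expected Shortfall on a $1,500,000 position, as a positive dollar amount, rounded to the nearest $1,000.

Tail multiplier: φ(z)/(1−α) = 0.175397 / 0.1 = 1.754.
ES = −(-0.079%) + 4% × 1.754 = 7.095%.
On $1,500,000: 0.07095 × $1,500,000 = $106,425.

$106,000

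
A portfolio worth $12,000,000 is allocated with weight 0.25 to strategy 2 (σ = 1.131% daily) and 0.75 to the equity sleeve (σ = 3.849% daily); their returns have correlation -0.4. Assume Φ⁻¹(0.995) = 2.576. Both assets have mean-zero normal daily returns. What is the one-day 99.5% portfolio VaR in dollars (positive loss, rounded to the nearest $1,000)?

$861,000

σ_p² = 0.25²·1.131² + 0.75²·3.849² + 2·-0.4·0.25·0.75·1.131·3.849 = 7.7603 (%²).
σ_p = √7.7603 = 2.786%.
VaR = 2.576 × 2.786% = 7.177%; on $12,000,000 that is $861,240.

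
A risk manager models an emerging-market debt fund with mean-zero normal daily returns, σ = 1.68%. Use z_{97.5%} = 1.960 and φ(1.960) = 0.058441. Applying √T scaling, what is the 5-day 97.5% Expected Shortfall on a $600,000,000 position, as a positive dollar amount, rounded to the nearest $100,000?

σ_{5d} = 1.68% × √5 = 3.757%.
ES multiplier = φ(z)/(1−α) = 0.058441/0.025 = 2.338.
ES = 3.757% × 2.338 = 8.784%; on $600,000,000: $52,704,000.

$52,700,000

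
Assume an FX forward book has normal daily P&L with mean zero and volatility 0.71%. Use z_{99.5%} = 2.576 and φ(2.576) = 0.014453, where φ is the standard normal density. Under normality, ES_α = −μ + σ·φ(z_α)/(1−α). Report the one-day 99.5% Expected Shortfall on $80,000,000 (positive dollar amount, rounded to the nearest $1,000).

Tail multiplier: φ(z)/(1−α) = 0.014453 / 0.005 = 2.891.
ES = 0.71% × 2.891 = 2.053%.
On $80,000,000: 0.02053 × $80,000,000 = $1,642,400.

$1,642,000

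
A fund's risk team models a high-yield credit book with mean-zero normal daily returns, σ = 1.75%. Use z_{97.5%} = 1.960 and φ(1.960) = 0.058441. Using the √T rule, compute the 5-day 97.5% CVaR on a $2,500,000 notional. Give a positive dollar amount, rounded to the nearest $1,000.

σ_{5d} = 1.75% × √5 = 3.913%.
ES multiplier = φ(z)/(1−α) = 0.058441/0.025 = 2.338.
ES = 3.913% × 2.338 = 9.149%; on $2,500,000: $228,725.

$229,000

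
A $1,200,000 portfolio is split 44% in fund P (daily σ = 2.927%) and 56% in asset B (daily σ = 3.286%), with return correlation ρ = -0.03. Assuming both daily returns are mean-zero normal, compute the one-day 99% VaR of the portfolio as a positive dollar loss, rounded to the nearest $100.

$61,800

σ_p² = 0.44²·2.927² + 0.56²·3.286² + 2·-0.03·0.44·0.56·2.927·3.286 = 4.9026 (%²).
σ_p = √4.9026 = 2.214%.
At 99%, z = 2.326.
VaR = 2.326 × 2.214% = 5.150%; on $1,200,000 that is $61,800.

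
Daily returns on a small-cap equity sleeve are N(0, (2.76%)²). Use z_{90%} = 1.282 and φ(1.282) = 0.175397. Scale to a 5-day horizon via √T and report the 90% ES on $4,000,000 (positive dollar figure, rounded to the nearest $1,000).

σ_{5d} = 2.76% × √5 = 6.172%.
ES multiplier = φ(z)/(1−α) = 0.175397/0.1 = 1.754.
ES = 6.172% × 1.754 = 10.826%; on $4,000,000: $433,040.

$433,000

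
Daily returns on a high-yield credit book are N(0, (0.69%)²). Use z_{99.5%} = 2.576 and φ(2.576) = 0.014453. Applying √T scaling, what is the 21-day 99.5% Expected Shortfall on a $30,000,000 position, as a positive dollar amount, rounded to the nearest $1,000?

$2,742,000

σ_{21d} = 0.69% × √21 = 3.162%.
ES multiplier = φ(z)/(1−α) = 0.014453/0.005 = 2.891.
ES = 3.162% × 2.891 = 9.141%; on $30,000,000: $2,742,300.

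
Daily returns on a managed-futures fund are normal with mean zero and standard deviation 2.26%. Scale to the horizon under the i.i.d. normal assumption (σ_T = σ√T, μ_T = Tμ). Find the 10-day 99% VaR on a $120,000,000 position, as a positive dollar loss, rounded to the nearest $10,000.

At 99%, z = 2.326.
σ_{10d} = 2.26% × √10 = 7.147%.
VaR = 2.326 × 7.147% = 16.624%.
On $120,000,000: 0.16624 × $120,000,000 = $19,948,800.

$19,950,000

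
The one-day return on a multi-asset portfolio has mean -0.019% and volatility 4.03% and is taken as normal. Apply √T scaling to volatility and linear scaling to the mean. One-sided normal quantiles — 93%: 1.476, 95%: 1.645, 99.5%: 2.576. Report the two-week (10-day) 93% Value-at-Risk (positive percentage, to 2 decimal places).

σ_{10d} = 4.03% × √10 = 12.744%; μ_{10d} = 10 × -0.019% = -0.190%.
VaR = −(-0.190%) + 1.476 × 12.744% = 19.000%.

19.00%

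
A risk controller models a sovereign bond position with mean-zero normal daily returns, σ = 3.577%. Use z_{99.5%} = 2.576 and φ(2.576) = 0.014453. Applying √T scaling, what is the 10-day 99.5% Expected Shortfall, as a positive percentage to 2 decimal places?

32.70%

σ_{10d} = 3.577% × √10 = 11.311%.
ES multiplier = φ(z)/(1−α) = 0.014453/0.005 = 2.891.
ES = 11.311% × 2.891 = 32.700%.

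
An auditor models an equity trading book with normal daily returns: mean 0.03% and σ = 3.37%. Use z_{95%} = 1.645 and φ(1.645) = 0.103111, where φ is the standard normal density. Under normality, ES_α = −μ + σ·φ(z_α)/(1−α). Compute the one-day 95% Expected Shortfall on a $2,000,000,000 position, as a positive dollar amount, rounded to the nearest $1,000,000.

$138,000,000

Tail multiplier: φ(z)/(1−α) = 0.103111 / 0.05 = 2.062.
ES = −(0.03%) + 3.37% × 2.062 = 6.919%.
On $2,000,000,000: 0.06919 × $2,000,000,000 = $138,380,000.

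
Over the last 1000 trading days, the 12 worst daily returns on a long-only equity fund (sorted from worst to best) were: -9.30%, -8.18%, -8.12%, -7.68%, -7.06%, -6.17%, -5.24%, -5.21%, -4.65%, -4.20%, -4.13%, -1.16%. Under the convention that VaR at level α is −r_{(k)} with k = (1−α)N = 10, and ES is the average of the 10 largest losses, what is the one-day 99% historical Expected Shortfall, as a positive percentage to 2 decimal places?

The 10 worst returns sum to -65.81%.
ES = −(-65.81%) / 10 = 6.581% ≈ 6.58%.

6.58%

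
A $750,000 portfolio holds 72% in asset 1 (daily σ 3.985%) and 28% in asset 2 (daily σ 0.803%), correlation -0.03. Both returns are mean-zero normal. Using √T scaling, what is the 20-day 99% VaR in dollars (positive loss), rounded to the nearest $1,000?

$224,000

σ_p = √(0.72²·3.985² + 0.28²·0.803² + 2·-0.03·0.72·0.28·3.985·0.803) = 2.871%.
σ_{20d} = 2.871% × √20 = 12.840%.
z(99%) = 2.326.
VaR = 2.326 × 12.840% = 29.866%; on $750,000 that is $223,995.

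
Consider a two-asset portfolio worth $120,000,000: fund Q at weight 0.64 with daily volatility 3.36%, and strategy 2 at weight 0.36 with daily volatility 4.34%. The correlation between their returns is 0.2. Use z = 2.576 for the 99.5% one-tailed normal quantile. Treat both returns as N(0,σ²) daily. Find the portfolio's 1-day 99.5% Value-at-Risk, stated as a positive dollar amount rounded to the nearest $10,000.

$8,960,000

σ_p² = 0.64²·3.36² + 0.36²·4.34² + 2·0.2·0.64·0.36·3.36·4.34 = 8.4092 (%²).
σ_p = √8.4092 = 2.900%.
VaR = 2.576 × 2.900% = 7.470%; on $120,000,000 that is $8,964,000.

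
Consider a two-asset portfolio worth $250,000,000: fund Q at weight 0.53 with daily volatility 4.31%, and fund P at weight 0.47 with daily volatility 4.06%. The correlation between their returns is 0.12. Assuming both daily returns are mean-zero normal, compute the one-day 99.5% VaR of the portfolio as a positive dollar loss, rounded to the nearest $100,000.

$20,300,000

σ_p² = 0.53²·4.31² + 0.47²·4.06² + 2·0.12·0.53·0.47·4.31·4.06 = 9.9054 (%²).
σ_p = √9.9054 = 3.147%.
At 99.5%, z = 2.576.
VaR = 2.576 × 3.147% = 8.107%; on $250,000,000 that is $20,267,500.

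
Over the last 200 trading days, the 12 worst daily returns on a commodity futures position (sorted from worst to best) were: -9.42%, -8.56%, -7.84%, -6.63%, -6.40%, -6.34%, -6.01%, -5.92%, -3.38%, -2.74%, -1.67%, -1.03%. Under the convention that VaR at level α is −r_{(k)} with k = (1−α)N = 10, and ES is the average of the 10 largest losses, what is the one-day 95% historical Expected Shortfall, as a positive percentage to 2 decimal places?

The 10 worst returns sum to -63.24%.
ES = −(-63.24%) / 10 = 6.324% ≈ 6.32%.

6.32%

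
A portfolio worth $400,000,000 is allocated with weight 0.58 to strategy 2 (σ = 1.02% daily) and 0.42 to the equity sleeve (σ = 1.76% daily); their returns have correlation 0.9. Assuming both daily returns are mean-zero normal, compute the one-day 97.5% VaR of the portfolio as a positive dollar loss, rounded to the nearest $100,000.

σ_p² = 0.58²·1.02² + 0.42²·1.76² + 2·0.9·0.58·0.42·1.02·1.76 = 1.6836 (%²).
σ_p = √1.6836 = 1.298%.
At 97.5%, z = 1.960.
VaR = 1.960 × 1.298% = 2.544%; on $400,000,000 that is $10,176,000.

$10,200,000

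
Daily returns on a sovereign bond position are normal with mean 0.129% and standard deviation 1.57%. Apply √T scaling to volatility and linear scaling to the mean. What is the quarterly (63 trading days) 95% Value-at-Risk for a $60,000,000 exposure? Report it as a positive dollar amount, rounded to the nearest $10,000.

At 95%, z = 1.645.
σ_{63d} = 1.57% × √63 = 12.461%; μ_{63d} = 63 × 0.129% = 8.127%.
VaR = −(8.127%) + 1.645 × 12.461% = 12.371%.
On $60,000,000: 0.12371 × $60,000,000 = $7,422,600.

$7,420,000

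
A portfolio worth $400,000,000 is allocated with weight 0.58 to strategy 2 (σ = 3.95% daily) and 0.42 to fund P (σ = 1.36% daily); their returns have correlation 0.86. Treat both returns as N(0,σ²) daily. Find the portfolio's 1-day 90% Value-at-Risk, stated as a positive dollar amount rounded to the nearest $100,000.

σ_p² = 0.58²·3.95² + 0.42²·1.36² + 2·0.86·0.58·0.42·3.95·1.36 = 7.8258 (%²).
σ_p = √7.8258 = 2.797%.
At 90%, z = 1.282.
VaR = 1.282 × 2.797% = 3.586%; on $400,000,000 that is $14,344,000.

$14,300,000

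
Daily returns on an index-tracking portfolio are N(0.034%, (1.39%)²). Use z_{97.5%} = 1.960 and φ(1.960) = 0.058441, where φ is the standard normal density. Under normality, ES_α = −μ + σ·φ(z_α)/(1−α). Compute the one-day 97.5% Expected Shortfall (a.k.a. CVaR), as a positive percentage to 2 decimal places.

3.22%

Tail multiplier: φ(z)/(1−α) = 0.058441 / 0.025 = 2.338.
ES = −(0.034%) + 1.39% × 2.338 = 3.216%.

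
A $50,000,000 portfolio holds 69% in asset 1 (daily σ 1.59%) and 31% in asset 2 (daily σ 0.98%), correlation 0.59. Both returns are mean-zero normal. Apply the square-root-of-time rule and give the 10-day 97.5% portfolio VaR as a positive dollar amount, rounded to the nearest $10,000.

$4,030,000

σ_p = √(0.69²·1.59² + 0.31²·0.98² + 2·0.59·0.69·0.31·1.59·0.98) = 1.300%.
σ_{10d} = 1.300% × √10 = 4.111%.
z(97.5%) = 1.960.
VaR = 1.960 × 4.111% = 8.058%; on $50,000,000 that is $4,029,000.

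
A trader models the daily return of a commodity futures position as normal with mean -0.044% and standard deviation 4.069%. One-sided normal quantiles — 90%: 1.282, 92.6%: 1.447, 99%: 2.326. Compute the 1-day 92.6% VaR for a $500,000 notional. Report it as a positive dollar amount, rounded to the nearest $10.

$29,660

VaR = −μ + z·σ = −(-0.044%) + 1.447 × 4.069% = 5.932%.
On $500,000: 0.05932 × $500,000 = $29,660.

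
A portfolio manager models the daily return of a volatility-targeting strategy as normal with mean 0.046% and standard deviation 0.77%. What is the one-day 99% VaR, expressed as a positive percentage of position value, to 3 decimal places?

1.745%

At 99% one-sided, z = 2.326.
VaR = −μ + z·σ = −(0.046%) + 2.326 × 0.77% = 1.745%.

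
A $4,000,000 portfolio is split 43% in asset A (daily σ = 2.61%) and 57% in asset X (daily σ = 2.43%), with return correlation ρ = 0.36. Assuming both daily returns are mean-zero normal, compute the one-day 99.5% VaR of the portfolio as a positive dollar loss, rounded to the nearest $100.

σ_p² = 0.43²·2.61² + 0.57²·2.43² + 2·0.36·0.43·0.57·2.61·2.43 = 4.2973 (%²).
σ_p = √4.2973 = 2.073%.
At 99.5%, z = 2.576.
VaR = 2.576 × 2.073% = 5.340%; on $4,000,000 that is $213,600.

$213,600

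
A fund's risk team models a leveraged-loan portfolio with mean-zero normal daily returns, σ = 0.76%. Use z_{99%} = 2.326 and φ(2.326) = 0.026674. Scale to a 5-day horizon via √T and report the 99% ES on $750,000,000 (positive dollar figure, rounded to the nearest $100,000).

σ_{5d} = 0.76% × √5 = 1.699%.
ES multiplier = φ(z)/(1−α) = 0.026674/0.01 = 2.667.
ES = 1.699% × 2.667 = 4.531%; on $750,000,000: $33,982,500.

$34,000,000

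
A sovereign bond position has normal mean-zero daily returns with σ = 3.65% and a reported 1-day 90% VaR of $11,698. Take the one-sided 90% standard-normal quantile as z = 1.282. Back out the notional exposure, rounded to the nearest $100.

$250,000

VaR as a fraction of value: z·σ = 1.282 × 3.65% = 4.6793%.
Position = $11,698 / 0.046793 = $249,995.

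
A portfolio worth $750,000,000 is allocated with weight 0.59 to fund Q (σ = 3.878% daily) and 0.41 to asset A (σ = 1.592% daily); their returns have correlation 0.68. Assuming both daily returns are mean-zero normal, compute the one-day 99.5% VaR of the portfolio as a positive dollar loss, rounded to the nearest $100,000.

$53,600,000

σ_p² = 0.59²·3.878² + 0.41²·1.592² + 2·0.68·0.59·0.41·3.878·1.592 = 7.6922 (%²).
σ_p = √7.6922 = 2.773%.
At 99.5%, z = 2.576.
VaR = 2.576 × 2.773% = 7.143%; on $750,000,000 that is $53,572,500.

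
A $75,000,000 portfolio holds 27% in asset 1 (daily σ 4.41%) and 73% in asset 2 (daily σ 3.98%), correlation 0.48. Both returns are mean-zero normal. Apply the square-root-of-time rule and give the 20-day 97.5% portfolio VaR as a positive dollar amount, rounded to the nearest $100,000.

σ_p = √(0.27²·4.41² + 0.73²·3.98² + 2·0.48·0.27·0.73·4.41·3.98) = 3.630%.
σ_{20d} = 3.630% × √20 = 16.234%.
z(97.5%) = 1.960.
VaR = 1.960 × 16.234% = 31.819%; on $75,000,000 that is $23,864,250.

$23,900,000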